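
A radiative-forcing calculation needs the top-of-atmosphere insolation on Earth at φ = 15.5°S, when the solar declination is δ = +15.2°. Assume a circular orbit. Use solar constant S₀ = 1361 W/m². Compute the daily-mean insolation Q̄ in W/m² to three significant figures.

cos H₀ = −tan(-15.5°) tan(+15.200°) = 0.0753, H₀ = 1.4954 rad.
Bracket: H₀ sin φ sin δ + cos φ cos δ sin H₀ = 1.4954×-0.26724×0.26219 + 0.96363×0.96502×0.99716 = -0.104779 + 0.927281 = 0.822502.
Q̄ = (S₀/π) × [bracket] = (1361/π) × 0.822502 = 356.3 W/m².

Q̄ ≈ 356 W/m²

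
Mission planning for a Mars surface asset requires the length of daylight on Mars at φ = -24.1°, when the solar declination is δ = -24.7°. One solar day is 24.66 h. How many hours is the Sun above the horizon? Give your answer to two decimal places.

13.96 h

cos H₀ = −tan φ · tan δ = −tan(-24.1°) × tan(-24.700°) = -0.2057, so H₀ = 1.7780 rad = 101.87°.
Daylight = 2H₀/(2π) × 24.66 h = (1.7780/π) × 24.66 = 13.96 h.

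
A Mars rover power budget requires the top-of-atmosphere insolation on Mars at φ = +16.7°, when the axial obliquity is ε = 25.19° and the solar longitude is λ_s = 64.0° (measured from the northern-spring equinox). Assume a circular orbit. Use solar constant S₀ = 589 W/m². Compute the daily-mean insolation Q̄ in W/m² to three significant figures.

Q̄ ≈ 200 W/m²

Solar declination: sin δ = sin ε · sin λ_s = sin 25.19° × sin 64.0° = 0.38255, so δ = +22.491°.
cos H₀ = −tan(+16.7°) tan(+22.491°) = -0.1242, H₀ = 1.6953 rad.
Bracket: H₀ sin φ sin δ + cos φ cos δ sin H₀ = 1.6953×0.28736×0.38255 + 0.95782×0.92394×0.99225 = 0.186364 + 0.878110 = 1.064474.
Q̄ = (S₀/π) × [bracket] = (589/π) × 1.064474 = 199.6 W/m².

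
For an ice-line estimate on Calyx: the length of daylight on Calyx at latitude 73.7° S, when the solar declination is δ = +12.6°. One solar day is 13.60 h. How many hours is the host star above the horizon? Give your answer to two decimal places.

3.03 h

cos H₀ = −tan φ · tan δ = −tan(-73.7°) × tan(+12.600°) = 0.7644, so H₀ = 0.7007 rad = 40.15°.
Daylight = 2H₀/(2π) × 13.60 h = (0.7007/π) × 13.60 = 3.03 h.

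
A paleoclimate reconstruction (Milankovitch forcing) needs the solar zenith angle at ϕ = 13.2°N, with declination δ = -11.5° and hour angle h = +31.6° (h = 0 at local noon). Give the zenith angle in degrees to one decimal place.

θ_z = 39.9°

cos θ_z = sin ϕ sin δ + cos ϕ cos δ cos h = -0.045526 + 0.812576 = 0.767050.
θ_z = arccos(0.767050) = 39.9°.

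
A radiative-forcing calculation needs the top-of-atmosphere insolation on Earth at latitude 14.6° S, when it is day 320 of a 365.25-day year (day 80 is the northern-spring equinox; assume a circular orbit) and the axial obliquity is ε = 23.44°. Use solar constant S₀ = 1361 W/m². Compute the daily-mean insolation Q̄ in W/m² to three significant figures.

Solar longitude: λ_s = 360° × (320 − 80)/365.25 = 236.550°.
sin δ = sin 23.44° × sin 236.550° = -0.33190, so δ = -19.384°.
cos H₀ = −tan(-14.6°) tan(-19.384°) = -0.0916, H₀ = 1.6626 rad.
Bracket: H₀ sin φ sin δ + cos φ cos δ sin H₀ = 1.6626×-0.25207×-0.33190 + 0.96771×0.94331×0.99579 = 0.139096 + 0.909007 = 1.048103.
Q̄ = (S₀/π) × [bracket] = (1361/π) × 1.048103 = 454.1 W/m².

Q̄ ≈ 454 W/m²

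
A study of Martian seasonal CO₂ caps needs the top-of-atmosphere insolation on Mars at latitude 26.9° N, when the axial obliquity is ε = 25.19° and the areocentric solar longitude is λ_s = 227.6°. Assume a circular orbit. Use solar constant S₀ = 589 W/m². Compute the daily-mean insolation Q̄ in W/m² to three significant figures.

sin δ = sin 25.19° × sin 227.6° = -0.31430, so δ = -18.319°.
cos H₀ = −tan(+26.9°) tan(-18.319°) = 0.1680, H₀ = 1.4020 rad.
Bracket: H₀ sin φ sin δ + cos φ cos δ sin H₀ = 1.4020×0.45243×-0.31430 + 0.89180×0.94932×0.98579 = -0.199363 + 0.834573 = 0.635210.
Q̄ = (S₀/π) × [bracket] = (589/π) × 0.635210 = 119.1 W/m².

Q̄ ≈ 119 W/m²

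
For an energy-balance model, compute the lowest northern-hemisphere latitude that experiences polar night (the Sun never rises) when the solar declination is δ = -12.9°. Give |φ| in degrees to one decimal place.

|φ| = 77.1°

Polar night requires cos H₀ = −tan φ tan δ ≥ 1, i.e. tan φ tan δ ≤ −1.
The boundary is |tan φ| · |tan δ| = 1, so |φ| = 90° − |δ| = 90° − 12.9° = 77.1° in the northern hemisphere.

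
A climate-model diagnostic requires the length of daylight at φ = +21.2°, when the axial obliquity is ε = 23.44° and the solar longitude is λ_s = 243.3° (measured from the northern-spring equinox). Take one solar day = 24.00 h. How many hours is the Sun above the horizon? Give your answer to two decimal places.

Solar declination: sin δ = sin ε · sin λ_s = sin 23.44° × sin 243.3° = -0.35537, so δ = -20.816°.
cos H₀ = −tan φ · tan δ = −tan(+21.2°) × tan(-20.816°) = 0.1475, so H₀ = 1.4228 rad = 81.52°.
Daylight = 2H₀/(2π) × 24.00 h = (1.4228/π) × 24.00 = 10.87 h.

10.87 h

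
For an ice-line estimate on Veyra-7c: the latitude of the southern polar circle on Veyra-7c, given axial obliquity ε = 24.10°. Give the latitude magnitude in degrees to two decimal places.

The polar circle is the lowest latitude that experiences at least one full rotation of continuous darkness at the northern-summer solstice; it lies at |φ| = 90° − ε = 90° − 24.10° = 65.90°.

65.90°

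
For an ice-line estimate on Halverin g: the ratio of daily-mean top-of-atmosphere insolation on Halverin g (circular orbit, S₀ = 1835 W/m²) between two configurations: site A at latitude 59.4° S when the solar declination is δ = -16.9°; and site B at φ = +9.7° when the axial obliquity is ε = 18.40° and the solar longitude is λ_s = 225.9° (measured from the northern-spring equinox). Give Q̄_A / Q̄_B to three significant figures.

— Configuration A (φ=-59.4°):
cos H₀ = −tan(-59.4°) tan(-16.900°) = -0.5137, H₀ = 2.1103 rad.
Bracket: H₀ sin φ sin δ + cos φ cos δ sin H₀ = 2.1103×-0.86074×-0.29070 + 0.50904×0.95681×0.85795 = 0.528033 + 0.417868 = 0.945901.
Q̄ = (S₀/π) × [bracket] = (1835/π) × 0.945901 = 552.50 W/m².
— Configuration B (φ=+9.7°):
Solar declination: sin δ = sin ε · sin λ_s = sin 18.40° × sin 225.9° = -0.22668, so δ = -13.101°.
cos H₀ = −tan(+9.7°) tan(-13.101°) = 0.0398, H₀ = 1.5310 rad.
Bracket: H₀ sin φ sin δ + cos φ cos δ sin H₀ = 1.5310×0.16849×-0.22668 + 0.98570×0.97397×0.99921 = -0.058474 + 0.959284 = 0.900810.
Q̄ = (S₀/π) × [bracket] = (1835/π) × 0.900810 = 526.16 W/m².
Ratio Q̄_A / Q̄_B = 552.50 / 526.16 = 1.050.

Q̄_A / Q̄_B ≈ 1.05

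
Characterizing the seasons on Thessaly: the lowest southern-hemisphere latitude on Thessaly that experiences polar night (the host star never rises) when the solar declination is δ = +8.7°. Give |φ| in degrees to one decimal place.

|φ| = 81.3°

Polar night requires cos H₀ = −tan φ tan δ ≥ 1, i.e. tan φ tan δ ≤ −1.
The boundary is |tan φ| · |tan δ| = 1, so |φ| = 90° − |δ| = 90° − 8.7° = 81.3° in the southern hemisphere.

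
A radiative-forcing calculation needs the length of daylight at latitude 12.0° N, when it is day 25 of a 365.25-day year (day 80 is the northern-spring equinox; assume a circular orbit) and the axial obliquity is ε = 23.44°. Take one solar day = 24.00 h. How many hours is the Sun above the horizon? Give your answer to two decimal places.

11.45 h

Solar longitude: λ_s = 360° × (25 − 80)/365.25 = -54.209°, i.e. -54.209° + 360° = 305.791°.
sin δ = sin 23.44° × sin 305.791° = -0.32267, so δ = -18.824°.
cos H₀ = −tan φ · tan δ = −tan(+12.0°) × tan(-18.824°) = 0.0725, so H₀ = 1.4983 rad = 85.84°.
Daylight = 2H₀/(2π) × 24.00 h = (1.4983/π) × 24.00 = 11.45 h.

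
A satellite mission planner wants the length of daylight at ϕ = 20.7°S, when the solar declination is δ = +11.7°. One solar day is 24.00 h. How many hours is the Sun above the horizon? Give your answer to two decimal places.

11.40 h

cos h₀ = −tan ϕ · tan δ = −tan(-20.7°) × tan(+11.700°) = 0.0783, so h₀ = 1.4925 rad = 85.51°.
Daylight = 2h₀/(2π) × 24.00 h = (1.4925/π) × 24.00 = 11.40 h.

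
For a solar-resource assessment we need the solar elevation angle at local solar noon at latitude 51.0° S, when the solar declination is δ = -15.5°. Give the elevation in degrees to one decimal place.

At local noon the hour angle is zero, so the zenith angle equals |φ − δ| = |-51.0° − (-15.500°)| = 35.500°.
Elevation = 90° − 35.500° = 54.5°.

54.5°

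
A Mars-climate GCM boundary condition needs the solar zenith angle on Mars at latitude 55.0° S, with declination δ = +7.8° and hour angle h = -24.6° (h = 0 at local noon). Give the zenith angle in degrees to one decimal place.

cos θ_z = sin φ sin δ + cos φ cos δ cos h = -0.111172 + 0.516691 = 0.405519.
θ_z = arccos(0.405519) = 66.1°.

θ_z = 66.1°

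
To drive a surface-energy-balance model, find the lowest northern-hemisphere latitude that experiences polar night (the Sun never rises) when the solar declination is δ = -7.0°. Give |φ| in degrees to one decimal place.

|φ| = 83.0°

Polar night requires cos H₀ = −tan φ tan δ ≥ 1, i.e. tan φ tan δ ≤ −1.
The boundary is |tan φ| · |tan δ| = 1, so |φ| = 90° − |δ| = 90° − 7.0° = 83.0° in the northern hemisphere.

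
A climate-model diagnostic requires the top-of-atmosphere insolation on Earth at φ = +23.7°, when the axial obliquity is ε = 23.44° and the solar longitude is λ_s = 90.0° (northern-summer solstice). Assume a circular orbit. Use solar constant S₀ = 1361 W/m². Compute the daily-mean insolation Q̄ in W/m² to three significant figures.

Solar declination: sin δ = sin ε · sin λ_s = sin 23.44° × sin 90.0° = 0.39779, so δ = +23.440°.
cos H₀ = −tan(+23.7°) tan(+23.440°) = -0.1903, H₀ = 1.7623 rad.
Bracket: H₀ sin φ sin δ + cos φ cos δ sin H₀ = 1.7623×0.40195×0.39779 + 0.91566×0.91748×0.98172 = 0.281777 + 0.824743 = 1.106520.
Q̄ = (S₀/π) × [bracket] = (1361/π) × 1.106520 = 479.4 W/m².

Q̄ ≈ 479 W/m²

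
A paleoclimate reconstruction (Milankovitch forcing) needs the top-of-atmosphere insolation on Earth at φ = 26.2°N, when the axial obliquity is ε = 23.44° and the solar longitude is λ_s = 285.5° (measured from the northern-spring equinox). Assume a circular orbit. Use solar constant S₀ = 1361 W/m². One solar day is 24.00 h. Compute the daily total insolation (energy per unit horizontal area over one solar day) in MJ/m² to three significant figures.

21.7 MJ/m²

Solar declination: sin δ = sin ε · sin λ_s = sin 23.44° × sin 285.5° = -0.38332, so δ = -22.540°.
cos H₀ = −tan(+26.2°) tan(-22.540°) = 0.2042, H₀ = 1.3651 rad.
Bracket: H₀ sin φ sin δ + cos φ cos δ sin H₀ = 1.3651×0.44151×-0.38332 + 0.89726×0.92362×0.97893 = -0.231029 + 0.811266 = 0.580237.
Q̄ = (S₀/π) × [bracket] = (1361/π) × 0.580237 = 251.37 W/m².
Daily total = Q̄ × 24.00 h × 3600 s/h = 251.37 × 24.00 × 3600 / 10⁶ = 21.72 MJ/m².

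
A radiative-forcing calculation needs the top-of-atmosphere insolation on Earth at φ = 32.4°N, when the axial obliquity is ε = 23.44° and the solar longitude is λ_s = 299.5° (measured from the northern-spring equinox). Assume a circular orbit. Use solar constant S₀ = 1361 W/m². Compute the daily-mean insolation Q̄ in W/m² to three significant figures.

Q̄ ≈ 226 W/m²

Solar declination: sin δ = sin ε · sin λ_s = sin 23.44° × sin 299.5° = -0.34622, so δ = -20.256°.
cos H₀ = −tan(+32.4°) tan(-20.256°) = 0.2342, H₀ = 1.3344 rad.
Bracket: H₀ sin φ sin δ + cos φ cos δ sin H₀ = 1.3344×0.53583×-0.34622 + 0.84433×0.93815×0.97219 = -0.247551 + 0.770080 = 0.522529.
Q̄ = (S₀/π) × [bracket] = (1361/π) × 0.522529 = 226.4 W/m².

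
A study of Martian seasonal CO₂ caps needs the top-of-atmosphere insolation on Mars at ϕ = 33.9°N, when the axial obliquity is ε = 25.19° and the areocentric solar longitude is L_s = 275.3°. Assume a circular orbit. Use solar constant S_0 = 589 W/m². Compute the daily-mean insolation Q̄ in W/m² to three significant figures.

sin δ = sin 25.19° × sin 275.3° = -0.42380, so δ = -25.075°.
cos h₀ = −tan(+33.9°) tan(-25.075°) = 0.3144, h₀ = 1.2510 rad.
Bracket: h₀ sin ϕ sin δ + cos ϕ cos δ sin h₀ = 1.2510×0.55775×-0.42380 + 0.83001×0.90575×0.94929 = -0.295704 + 0.713659 = 0.417955.
Q̄ = (S_0/π) × [bracket] = (589/π) × 0.417955 = 78.36 W/m².

Q̄ ≈ 78.4 W/m²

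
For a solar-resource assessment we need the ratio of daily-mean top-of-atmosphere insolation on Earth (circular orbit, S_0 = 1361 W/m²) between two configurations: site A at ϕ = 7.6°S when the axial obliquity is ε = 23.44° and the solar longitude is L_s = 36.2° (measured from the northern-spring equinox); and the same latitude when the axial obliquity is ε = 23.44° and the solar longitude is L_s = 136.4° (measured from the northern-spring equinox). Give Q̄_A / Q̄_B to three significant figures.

Q̄_A / Q̄_B ≈ 1.02

— Configuration A (ϕ=-7.6°):
Solar declination: sin δ = sin ε · sin L_s = sin 23.44° × sin 36.2° = 0.23494, so δ = +13.588°.
cos h₀ = −tan(-7.6°) tan(+13.588°) = 0.0322, h₀ = 1.5385 rad.
Bracket: h₀ sin ϕ sin δ + cos ϕ cos δ sin h₀ = 1.5385×-0.13226×0.23494 + 0.99122×0.97201×0.99948 = -0.047806 + 0.962975 = 0.915169.
Q̄ = (S_0/π) × [bracket] = (1361/π) × 0.915169 = 396.47 W/m².
— Configuration B (ϕ=-7.6°):
Solar declination: sin δ = sin ε · sin L_s = sin 23.44° × sin 136.4° = 0.27432, so δ = +15.922°.
cos h₀ = −tan(-7.6°) tan(+15.922°) = 0.0381, h₀ = 1.5327 rad.
Bracket: h₀ sin ϕ sin δ + cos ϕ cos δ sin h₀ = 1.5327×-0.13226×0.27432 + 0.99122×0.96164×0.99928 = -0.055609 + 0.952510 = 0.896901.
Q̄ = (S_0/π) × [bracket] = (1361/π) × 0.896901 = 388.56 W/m².
Ratio Q̄_A / Q̄_B = 396.47 / 388.56 = 1.020.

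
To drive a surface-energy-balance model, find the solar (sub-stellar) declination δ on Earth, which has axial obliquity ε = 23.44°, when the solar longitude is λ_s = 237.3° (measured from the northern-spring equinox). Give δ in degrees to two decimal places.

sin δ = sin ε · sin λ_s = sin 23.44° × sin 237.3° = -0.334743.
δ = arcsin(-0.334743) = -19.56°.

δ = -19.56°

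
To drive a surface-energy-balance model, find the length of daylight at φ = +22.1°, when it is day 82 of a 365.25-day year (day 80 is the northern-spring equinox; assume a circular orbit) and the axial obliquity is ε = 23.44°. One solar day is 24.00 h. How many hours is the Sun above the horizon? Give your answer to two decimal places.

12.04 h

Solar longitude: λ_s = 360° × (82 − 80)/365.25 = 1.971°.
sin δ = sin 23.44° × sin 1.971° = 0.01368, so δ = +0.784°.
cos H₀ = −tan φ · tan δ = −tan(+22.1°) × tan(+0.784°) = -0.0056, so H₀ = 1.5764 rad = 90.32°.
Daylight = 2H₀/(2π) × 24.00 h = (1.5764/π) × 24.00 = 12.04 h.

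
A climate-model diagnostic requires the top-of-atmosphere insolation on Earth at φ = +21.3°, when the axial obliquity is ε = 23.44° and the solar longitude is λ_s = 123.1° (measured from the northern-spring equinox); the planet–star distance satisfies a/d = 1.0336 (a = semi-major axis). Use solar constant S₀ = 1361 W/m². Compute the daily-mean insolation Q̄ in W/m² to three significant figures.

Q̄ ≈ 498 W/m²

Solar declination: sin δ = sin ε · sin λ_s = sin 23.44° × sin 123.1° = 0.33323, so δ = +19.465°.
cos H₀ = −tan(+21.3°) tan(+19.465°) = -0.1378, H₀ = 1.7090 rad.
Bracket: H₀ sin φ sin δ + cos φ cos δ sin H₀ = 1.7090×0.36325×0.33323 + 0.93169×0.94284×0.99046 = 0.206867 + 0.870054 = 1.076921.
Inverse-square distance factor (a/d)² = 1.0336² = 1.068329.
Q̄ = (S₀/π) × 1.068329 × [bracket] = (1361/π) × 1.068329 × 1.076921 = 498.4 W/m².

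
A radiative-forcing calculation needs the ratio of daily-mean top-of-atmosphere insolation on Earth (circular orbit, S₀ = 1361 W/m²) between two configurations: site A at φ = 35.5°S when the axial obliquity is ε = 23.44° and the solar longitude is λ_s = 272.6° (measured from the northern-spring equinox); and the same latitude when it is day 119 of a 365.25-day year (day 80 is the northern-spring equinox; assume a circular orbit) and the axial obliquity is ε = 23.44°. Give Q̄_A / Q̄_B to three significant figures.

— Configuration A (φ=-35.5°):
Solar declination: sin δ = sin ε · sin λ_s = sin 23.44° × sin 272.6° = -0.39738, so δ = -23.414°.
cos H₀ = −tan(-35.5°) tan(-23.414°) = -0.3089, H₀ = 1.8848 rad.
Bracket: H₀ sin φ sin δ + cos φ cos δ sin H₀ = 1.8848×-0.58070×-0.39738 + 0.81412×0.91765×0.95110 = 0.434934 + 0.710545 = 1.145479.
Q̄ = (S₀/π) × [bracket] = (1361/π) × 1.145479 = 496.24 W/m².
— Configuration B (φ=-35.5°):
Solar longitude: λ_s = 360° × (119 − 80)/365.25 = 38.439°.
sin δ = sin 23.44° × sin 38.439° = 0.24730, so δ = +14.318°.
cos H₀ = −tan(-35.5°) tan(+14.318°) = 0.1821, H₀ = 1.3877 rad.
Bracket: H₀ sin φ sin δ + cos φ cos δ sin H₀ = 1.3877×-0.58070×0.24730 + 0.81412×0.96894×0.98329 = -0.199284 + 0.775652 = 0.576368.
Q̄ = (S₀/π) × [bracket] = (1361/π) × 0.576368 = 249.69 W/m².
Ratio Q̄_A / Q̄_B = 496.24 / 249.69 = 1.987.

Q̄_A / Q̄_B ≈ 1.99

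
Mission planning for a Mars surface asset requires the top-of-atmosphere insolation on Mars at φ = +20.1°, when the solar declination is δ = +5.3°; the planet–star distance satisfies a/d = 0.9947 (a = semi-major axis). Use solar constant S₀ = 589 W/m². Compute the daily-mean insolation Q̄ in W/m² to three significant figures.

Q̄ ≈ 183 W/m²

cos H₀ = −tan(+20.1°) tan(+5.300°) = -0.0339, H₀ = 1.6048 rad.
Bracket: H₀ sin φ sin δ + cos φ cos δ sin H₀ = 1.6048×0.34366×0.09237 + 0.93909×0.99572×0.99942 = 0.050943 + 0.934528 = 0.985471.
Inverse-square distance factor (a/d)² = 0.9947² = 0.989428.
Q̄ = (S₀/π) × 0.989428 × [bracket] = (589/π) × 0.989428 × 0.985471 = 182.8 W/m².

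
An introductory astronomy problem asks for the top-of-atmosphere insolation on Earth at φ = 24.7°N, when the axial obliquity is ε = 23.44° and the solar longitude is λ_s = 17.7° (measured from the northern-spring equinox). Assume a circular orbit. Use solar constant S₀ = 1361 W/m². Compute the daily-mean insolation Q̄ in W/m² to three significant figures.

Solar declination: sin δ = sin ε · sin λ_s = sin 23.44° × sin 17.7° = 0.12094, so δ = +6.946°.
cos H₀ = −tan(+24.7°) tan(+6.946°) = -0.0560, H₀ = 1.6269 rad.
Bracket: H₀ sin φ sin δ + cos φ cos δ sin H₀ = 1.6269×0.41787×0.12094 + 0.90851×0.99266×0.99843 = 0.082219 + 0.900426 = 0.982645.
Q̄ = (S₀/π) × [bracket] = (1361/π) × 0.982645 = 425.7 W/m².

Q̄ ≈ 426 W/m²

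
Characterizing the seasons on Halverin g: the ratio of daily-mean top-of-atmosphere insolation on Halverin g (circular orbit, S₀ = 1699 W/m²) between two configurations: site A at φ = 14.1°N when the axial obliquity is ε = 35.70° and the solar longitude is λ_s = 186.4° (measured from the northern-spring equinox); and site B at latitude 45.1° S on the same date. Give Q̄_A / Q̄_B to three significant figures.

Q̄_A / Q̄_B ≈ 1.21

— Configuration A (φ=+14.1°):
Solar declination: sin δ = sin ε · sin λ_s = sin 35.70° × sin 186.4° = -0.06505, so δ = -3.730°.
cos H₀ = −tan(+14.1°) tan(-3.730°) = 0.0164, H₀ = 1.5544 rad.
Bracket: H₀ sin φ sin δ + cos φ cos δ sin H₀ = 1.5544×0.24362×-0.06505 + 0.96987×0.99788×0.99987 = -0.024633 + 0.967688 = 0.943055.
Q̄ = (S₀/π) × [bracket] = (1699/π) × 0.943055 = 510.01 W/m².
— Configuration B (φ=-45.1°):
cos H₀ = −tan(-45.1°) tan(-3.730°) = -0.0654, H₀ = 1.6363 rad.
Bracket: H₀ sin φ sin δ + cos φ cos δ sin H₀ = 1.6363×-0.70834×-0.06505 + 0.70587×0.99788×0.99786 = 0.075397 + 0.702866 = 0.778263.
Q̄ = (S₀/π) × [bracket] = (1699/π) × 0.778263 = 420.89 W/m².
Ratio Q̄_A / Q̄_B = 510.01 / 420.89 = 1.212.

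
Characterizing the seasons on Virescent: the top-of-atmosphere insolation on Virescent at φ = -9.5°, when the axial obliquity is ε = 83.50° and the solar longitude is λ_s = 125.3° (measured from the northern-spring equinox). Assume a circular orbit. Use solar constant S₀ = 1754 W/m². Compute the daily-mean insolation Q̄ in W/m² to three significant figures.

Solar declination: sin δ = sin ε · sin λ_s = sin 83.50° × sin 125.3° = 0.81089, so δ = +54.183°.
cos H₀ = −tan(-9.5°) tan(+54.183°) = 0.2319, H₀ = 1.3368 rad.
Bracket: H₀ sin φ sin δ + cos φ cos δ sin H₀ = 1.3368×-0.16505×0.81089 + 0.98629×0.58520×0.97274 = -0.178914 + 0.561443 = 0.382529.
Q̄ = (S₀/π) × [bracket] = (1754/π) × 0.382529 = 213.6 W/m².

Q̄ ≈ 214 W/m²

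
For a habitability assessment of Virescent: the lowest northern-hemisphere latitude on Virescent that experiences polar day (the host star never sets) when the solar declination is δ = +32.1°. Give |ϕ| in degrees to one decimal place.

Polar day requires cos h₀ = −tan ϕ tan δ ≤ −1, i.e. tan ϕ tan δ ≥ 1.
The boundary is |tan ϕ| · |tan δ| = 1, so |ϕ| = 90° − |δ| = 90° − 32.1° = 57.9° in the northern hemisphere.

|ϕ| = 57.9°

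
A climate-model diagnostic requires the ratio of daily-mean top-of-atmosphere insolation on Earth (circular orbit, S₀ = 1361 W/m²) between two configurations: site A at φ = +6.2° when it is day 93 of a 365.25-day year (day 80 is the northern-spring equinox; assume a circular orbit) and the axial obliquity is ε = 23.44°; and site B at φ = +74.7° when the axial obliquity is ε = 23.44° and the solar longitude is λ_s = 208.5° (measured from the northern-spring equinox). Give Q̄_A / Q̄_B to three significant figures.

— Configuration A (φ=+6.2°):
Solar longitude: λ_s = 360° × (93 − 80)/365.25 = 12.813°.
sin δ = sin 23.44° × sin 12.813° = 0.08822, so δ = +5.061°.
cos H₀ = −tan(+6.2°) tan(+5.061°) = -0.0096, H₀ = 1.5804 rad.
Bracket: H₀ sin φ sin δ + cos φ cos δ sin H₀ = 1.5804×0.10800×0.08822 + 0.99415×0.99610×0.99995 = 0.015058 + 0.990223 = 1.005281.
Q̄ = (S₀/π) × [bracket] = (1361/π) × 1.005281 = 435.51 W/m².
— Configuration B (φ=+74.7°):
Solar declination: sin δ = sin ε · sin λ_s = sin 23.44° × sin 208.5° = -0.18981, so δ = -10.942°.
cos H₀ = −tan(+74.7°) tan(-10.942°) = 0.7067, H₀ = 0.7860 rad.
Bracket: H₀ sin φ sin δ + cos φ cos δ sin H₀ = 0.7860×0.96456×-0.18981 + 0.26387×0.98182×0.70754 = -0.143903 + 0.183304 = 0.039401.
Q̄ = (S₀/π) × [bracket] = (1361/π) × 0.039401 = 17.069 W/m².
Ratio Q̄_A / Q̄_B = 435.51 / 17.069 = 25.51.

Q̄_A / Q̄_B ≈ 25.5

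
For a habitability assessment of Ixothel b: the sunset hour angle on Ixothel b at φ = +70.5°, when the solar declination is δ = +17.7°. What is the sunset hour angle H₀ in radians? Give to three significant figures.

H₀ = 2.69 rad

cos H₀ = −tan φ · tan δ = −tan(+70.5°) × tan(+17.700°) = -0.9012, so H₀ = 2.6934 rad = 154.32°.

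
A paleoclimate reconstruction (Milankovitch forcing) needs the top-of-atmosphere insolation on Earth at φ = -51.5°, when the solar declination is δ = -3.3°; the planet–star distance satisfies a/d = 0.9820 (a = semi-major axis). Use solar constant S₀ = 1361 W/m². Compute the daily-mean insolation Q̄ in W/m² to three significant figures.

cos H₀ = −tan(-51.5°) tan(-3.300°) = -0.0725, H₀ = 1.6433 rad.
Bracket: H₀ sin φ sin δ + cos φ cos δ sin H₀ = 1.6433×-0.78261×-0.05756 + 0.62251×0.99834×0.99737 = 0.074026 + 0.619842 = 0.693868.
Inverse-square distance factor (a/d)² = 0.9820² = 0.964324.
Q̄ = (S₀/π) × 0.964324 × [bracket] = (1361/π) × 0.964324 × 0.693868 = 289.9 W/m².

Q̄ ≈ 290 W/m²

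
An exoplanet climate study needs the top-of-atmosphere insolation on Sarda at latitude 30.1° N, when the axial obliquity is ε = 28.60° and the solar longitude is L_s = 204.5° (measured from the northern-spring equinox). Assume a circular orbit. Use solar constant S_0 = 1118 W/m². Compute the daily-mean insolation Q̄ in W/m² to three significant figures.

Solar declination: sin δ = sin ε · sin L_s = sin 28.60° × sin 204.5° = -0.19851, so δ = -11.450°.
cos h₀ = −tan(+30.1°) tan(-11.450°) = 0.1174, h₀ = 1.4531 rad.
Bracket: h₀ sin ϕ sin δ + cos ϕ cos δ sin h₀ = 1.4531×0.50151×-0.19851 + 0.86515×0.98010×0.99308 = -0.144663 + 0.842066 = 0.697403.
Q̄ = (S_0/π) × [bracket] = (1118/π) × 0.697403 = 248.2 W/m².

Q̄ ≈ 248 W/m²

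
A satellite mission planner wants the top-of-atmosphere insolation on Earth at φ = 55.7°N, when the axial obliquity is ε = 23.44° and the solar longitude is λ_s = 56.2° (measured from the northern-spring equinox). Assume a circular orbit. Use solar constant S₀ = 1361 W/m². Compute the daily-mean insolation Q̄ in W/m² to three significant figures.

Solar declination: sin δ = sin ε · sin λ_s = sin 23.44° × sin 56.2° = 0.33056, so δ = +19.303°.
cos H₀ = −tan(+55.7°) tan(+19.303°) = -0.5134, H₀ = 2.1100 rad.
Bracket: H₀ sin φ sin δ + cos φ cos δ sin H₀ = 2.1100×0.82610×0.33056 + 0.56353×0.94379×0.85813 = 0.576190 + 0.456400 = 1.032590.
Q̄ = (S₀/π) × [bracket] = (1361/π) × 1.032590 = 447.3 W/m².

Q̄ ≈ 447 W/m²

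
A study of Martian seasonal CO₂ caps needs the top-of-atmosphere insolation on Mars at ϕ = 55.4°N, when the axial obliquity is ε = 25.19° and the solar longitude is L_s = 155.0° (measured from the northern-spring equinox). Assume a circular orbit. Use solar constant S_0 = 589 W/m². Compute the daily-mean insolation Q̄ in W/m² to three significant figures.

Q̄ ≈ 152 W/m²

Solar declination: sin δ = sin ε · sin L_s = sin 25.19° × sin 155.0° = 0.17988, so δ = +10.362°.
cos h₀ = −tan(+55.4°) tan(+10.362°) = -0.2651, h₀ = 1.8391 rad.
Bracket: h₀ sin ϕ sin δ + cos ϕ cos δ sin h₀ = 1.8391×0.82314×0.17988 + 0.56784×0.98369×0.96423 = 0.272309 + 0.538598 = 0.810907.
Q̄ = (S_0/π) × [bracket] = (589/π) × 0.810907 = 152.0 W/m².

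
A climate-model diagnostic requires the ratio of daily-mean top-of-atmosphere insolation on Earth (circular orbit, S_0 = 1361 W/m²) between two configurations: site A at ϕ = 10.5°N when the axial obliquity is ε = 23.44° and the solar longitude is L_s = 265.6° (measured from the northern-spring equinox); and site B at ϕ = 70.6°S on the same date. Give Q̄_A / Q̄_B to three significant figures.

— Configuration A (ϕ=+10.5°):
Solar declination: sin δ = sin ε · sin L_s = sin 23.44° × sin 265.6° = -0.39662, so δ = -23.367°.
cos h₀ = −tan(+10.5°) tan(-23.367°) = 0.0801, h₀ = 1.4906 rad.
Bracket: h₀ sin ϕ sin δ + cos ϕ cos δ sin h₀ = 1.4906×0.18224×-0.39662 + 0.98325×0.91798×0.99679 = -0.107741 + 0.899706 = 0.791965.
Q̄ = (S_0/π) × [bracket] = (1361/π) × 0.791965 = 343.09 W/m².
— Configuration B (ϕ=-70.6°):
cos h₀ = −tan(-70.6°) tan(-23.367°) = -1.2269 ≤ −1 ⇒ polar day, h₀ = π.
Bracket: h₀ sin ϕ sin δ + cos ϕ cos δ sin h₀ = 3.1416×-0.94322×-0.39662 + 0.33216×0.91798×0.00000 = 1.175272 + 0.000000 = 1.175272.
Q̄ = (S_0/π) × [bracket] = (1361/π) × 1.175272 = 509.15 W/m².
Ratio Q̄_A / Q̄_B = 343.09 / 509.15 = 0.6738.

Q̄_A / Q̄_B ≈ 0.674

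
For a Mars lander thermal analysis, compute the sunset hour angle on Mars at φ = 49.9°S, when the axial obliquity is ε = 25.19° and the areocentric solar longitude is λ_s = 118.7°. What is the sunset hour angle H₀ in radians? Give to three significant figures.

H₀ = 1.07 rad

sin δ = sin 25.19° × sin 118.7° = 0.37333, so δ = +21.921°.
cos H₀ = −tan φ · tan δ = −tan(-49.9°) × tan(+21.921°) = 0.4779, so H₀ = 1.0725 rad = 61.45°.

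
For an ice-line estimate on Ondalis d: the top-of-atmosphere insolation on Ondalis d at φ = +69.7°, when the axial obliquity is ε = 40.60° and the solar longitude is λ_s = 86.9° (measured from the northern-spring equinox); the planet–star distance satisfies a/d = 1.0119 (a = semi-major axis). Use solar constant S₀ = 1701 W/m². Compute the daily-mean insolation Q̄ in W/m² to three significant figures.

Q̄ ≈ 1.06e+03 W/m²

Solar declination: sin δ = sin ε · sin λ_s = sin 40.60° × sin 86.9° = 0.64982, so δ = +40.528°.
cos H₀ = −tan(+69.7°) tan(+40.528°) = -2.3112 ≤ −1 ⇒ polar day, H₀ = π.
Bracket: H₀ sin φ sin δ + cos φ cos δ sin H₀ = 3.1416×0.93789×0.64982 + 0.34694×0.76009×0.00000 = 1.914679 + 0.000000 = 1.914679.
Inverse-square distance factor (a/d)² = 1.0119² = 1.023942.
Q̄ = (S₀/π) × 1.023942 × [bracket] = (1701/π) × 1.023942 × 1.914679 = 1062 W/m².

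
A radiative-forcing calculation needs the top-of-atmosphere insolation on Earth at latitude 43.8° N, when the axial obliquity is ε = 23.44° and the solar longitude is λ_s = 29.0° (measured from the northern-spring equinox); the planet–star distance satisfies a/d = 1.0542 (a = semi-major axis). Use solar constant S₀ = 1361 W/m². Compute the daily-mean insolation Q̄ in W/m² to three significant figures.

Q̄ ≈ 448 W/m²

Solar declination: sin δ = sin ε · sin λ_s = sin 23.44° × sin 29.0° = 0.19285, so δ = +11.119°.
cos H₀ = −tan(+43.8°) tan(+11.119°) = -0.1885, H₀ = 1.7604 rad.
Bracket: H₀ sin φ sin δ + cos φ cos δ sin H₀ = 1.7604×0.69214×0.19285 + 0.72176×0.98123×0.98208 = 0.234977 + 0.695521 = 0.930498.
Inverse-square distance factor (a/d)² = 1.0542² = 1.111338.
Q̄ = (S₀/π) × 1.111338 × [bracket] = (1361/π) × 1.111338 × 0.930498 = 448.0 W/m².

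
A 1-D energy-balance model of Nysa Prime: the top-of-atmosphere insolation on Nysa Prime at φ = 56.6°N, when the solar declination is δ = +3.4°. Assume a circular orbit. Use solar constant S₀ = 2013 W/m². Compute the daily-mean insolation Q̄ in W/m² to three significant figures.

Q̄ ≈ 403 W/m²

cos H₀ = −tan(+56.6°) tan(+3.400°) = -0.0901, H₀ = 1.6610 rad.
Bracket: H₀ sin φ sin δ + cos φ cos δ sin H₀ = 1.6610×0.83485×0.05931 + 0.55048×0.99824×0.99593 = 0.082244 + 0.547275 = 0.629519.
Q̄ = (S₀/π) × [bracket] = (2013/π) × 0.629519 = 403.4 W/m².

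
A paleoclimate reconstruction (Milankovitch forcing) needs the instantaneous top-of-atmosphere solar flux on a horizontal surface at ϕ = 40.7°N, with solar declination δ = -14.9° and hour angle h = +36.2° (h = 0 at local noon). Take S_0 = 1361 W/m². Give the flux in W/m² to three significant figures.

cos θ_z = sin ϕ sin δ + cos ϕ cos δ cos h = -0.167676 + 0.591214 = 0.423538.
Flux = S_0 · cos θ_z = 1361 × 0.423538 = 576.4 W/m².

576 W/m²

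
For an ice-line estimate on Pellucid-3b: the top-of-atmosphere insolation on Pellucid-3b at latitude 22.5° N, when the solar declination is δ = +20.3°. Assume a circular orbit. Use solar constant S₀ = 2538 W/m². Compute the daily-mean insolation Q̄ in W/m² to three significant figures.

cos H₀ = −tan(+22.5°) tan(+20.300°) = -0.1532, H₀ = 1.7246 rad.
Bracket: H₀ sin φ sin δ + cos φ cos δ sin H₀ = 1.7246×0.38268×0.34694 + 0.92388×0.93789×0.98819 = 0.228970 + 0.856264 = 1.085234.
Q̄ = (S₀/π) × [bracket] = (2538/π) × 1.085234 = 876.7 W/m².

Q̄ ≈ 877 W/m²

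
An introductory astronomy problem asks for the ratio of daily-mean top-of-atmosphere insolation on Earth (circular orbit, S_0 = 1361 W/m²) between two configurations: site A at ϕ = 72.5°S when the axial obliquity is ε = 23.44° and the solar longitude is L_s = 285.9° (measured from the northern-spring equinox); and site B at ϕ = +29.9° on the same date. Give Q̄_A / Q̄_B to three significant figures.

Q̄_A / Q̄_B ≈ 2.19

— Configuration A (ϕ=-72.5°):
Solar declination: sin δ = sin ε · sin L_s = sin 23.44° × sin 285.9° = -0.38257, so δ = -22.493°.
cos h₀ = −tan(-72.5°) tan(-22.493°) = -1.3133 ≤ −1 ⇒ polar day, h₀ = π.
Bracket: h₀ sin ϕ sin δ + cos ϕ cos δ sin h₀ = 3.1416×-0.95372×-0.38257 + 0.30071×0.92393×0.00000 = 1.146259 + 0.000000 = 1.146259.
Q̄ = (S_0/π) × [bracket] = (1361/π) × 1.146259 = 496.58 W/m².
— Configuration B (ϕ=+29.9°):
cos h₀ = −tan(+29.9°) tan(-22.493°) = 0.2381, h₀ = 1.3304 rad.
Bracket: h₀ sin ϕ sin δ + cos ϕ cos δ sin h₀ = 1.3304×0.49849×-0.38257 + 0.86690×0.92393×0.97124 = -0.253717 + 0.777919 = 0.524202.
Q̄ = (S_0/π) × [bracket] = (1361/π) × 0.524202 = 227.09 W/m².
Ratio Q̄_A / Q̄_B = 496.58 / 227.09 = 2.187.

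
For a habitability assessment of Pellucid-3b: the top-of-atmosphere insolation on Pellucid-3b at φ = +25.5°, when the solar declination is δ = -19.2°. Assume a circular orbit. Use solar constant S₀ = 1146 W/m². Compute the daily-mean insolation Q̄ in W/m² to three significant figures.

cos H₀ = −tan(+25.5°) tan(-19.200°) = 0.1661, H₀ = 1.4039 rad.
Bracket: H₀ sin φ sin δ + cos φ cos δ sin H₀ = 1.4039×0.43051×-0.32887 + 0.90259×0.94438×0.98611 = -0.198767 + 0.840548 = 0.641781.
Q̄ = (S₀/π) × [bracket] = (1146/π) × 0.641781 = 234.1 W/m².

Q̄ ≈ 234 W/m²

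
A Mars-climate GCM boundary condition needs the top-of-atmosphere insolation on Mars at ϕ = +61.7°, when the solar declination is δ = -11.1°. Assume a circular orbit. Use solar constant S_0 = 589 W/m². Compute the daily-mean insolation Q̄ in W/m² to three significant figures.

cos h₀ = −tan(+61.7°) tan(-11.100°) = 0.3644, h₀ = 1.1978 rad.
Bracket: h₀ sin ϕ sin δ + cos ϕ cos δ sin h₀ = 1.1978×0.88048×-0.19252 + 0.47409×0.98129×0.93125 = -0.203039 + 0.433236 = 0.230197.
Q̄ = (S_0/π) × [bracket] = (589/π) × 0.230197 = 43.16 W/m².

Q̄ ≈ 43.2 W/m²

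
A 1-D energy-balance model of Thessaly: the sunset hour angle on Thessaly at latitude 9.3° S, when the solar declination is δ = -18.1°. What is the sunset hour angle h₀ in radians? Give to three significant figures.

h₀ = 1.62 rad

cos h₀ = −tan ϕ · tan δ = −tan(-9.3°) × tan(-18.100°) = -0.0535, so h₀ = 1.6243 rad = 93.07°.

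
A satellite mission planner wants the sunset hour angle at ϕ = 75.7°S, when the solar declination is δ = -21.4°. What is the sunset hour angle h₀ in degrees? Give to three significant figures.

Sunrise equation: cos h₀ = −tan ϕ · tan δ = -1.5375 ≤ −1, so the Sun never sets (polar day) and h₀ = π.

h₀ = 180°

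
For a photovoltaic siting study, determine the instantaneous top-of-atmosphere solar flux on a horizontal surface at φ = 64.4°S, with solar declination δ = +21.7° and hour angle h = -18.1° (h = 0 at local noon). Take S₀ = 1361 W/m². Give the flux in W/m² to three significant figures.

cos θ_z = sin φ sin δ + cos φ cos δ cos h = -0.333450 + 0.381599 = 0.048149.
Flux = S₀ · cos θ_z = 1361 × 0.048149 = 65.53 W/m².

65.5 W/m²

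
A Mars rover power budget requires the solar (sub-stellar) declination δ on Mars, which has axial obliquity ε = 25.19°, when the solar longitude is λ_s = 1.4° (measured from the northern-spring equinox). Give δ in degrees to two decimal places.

sin δ = sin ε · sin λ_s = sin 25.19° × sin 1.4° = 0.010399.
δ = arcsin(0.010399) = +0.60°.

δ = +0.60°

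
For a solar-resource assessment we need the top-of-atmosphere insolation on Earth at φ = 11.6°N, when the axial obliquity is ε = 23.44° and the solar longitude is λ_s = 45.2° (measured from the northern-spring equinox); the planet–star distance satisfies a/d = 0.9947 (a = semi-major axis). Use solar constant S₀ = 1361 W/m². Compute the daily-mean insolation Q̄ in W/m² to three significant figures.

Q̄ ≈ 442 W/m²

Solar declination: sin δ = sin ε · sin λ_s = sin 23.44° × sin 45.2° = 0.28226, so δ = +16.395°.
cos H₀ = −tan(+11.6°) tan(+16.395°) = -0.0604, H₀ = 1.6312 rad.
Bracket: H₀ sin φ sin δ + cos φ cos δ sin H₀ = 1.6312×0.20108×0.28226 + 0.97958×0.95934×0.99817 = 0.092582 + 0.938031 = 1.030613.
Inverse-square distance factor (a/d)² = 0.9947² = 0.989428.
Q̄ = (S₀/π) × 0.989428 × [bracket] = (1361/π) × 0.989428 × 1.030613 = 441.8 W/m².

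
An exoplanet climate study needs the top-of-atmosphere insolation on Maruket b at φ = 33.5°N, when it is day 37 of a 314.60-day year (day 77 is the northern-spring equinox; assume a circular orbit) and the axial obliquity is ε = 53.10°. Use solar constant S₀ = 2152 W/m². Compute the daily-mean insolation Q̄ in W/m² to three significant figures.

Solar longitude: λ_s = 360° × (37 − 77)/314.60 = -45.772°, i.e. -45.772° + 360° = 314.228°.
sin δ = sin 53.10° × sin 314.228° = -0.57303, so δ = -34.962°.
cos H₀ = −tan(+33.5°) tan(-34.962°) = 0.4628, H₀ = 1.0896 rad.
Bracket: H₀ sin φ sin δ + cos φ cos δ sin H₀ = 1.0896×0.55194×-0.57303 + 0.83389×0.81953×0.88646 = -0.344617 + 0.605805 = 0.261188.
Q̄ = (S₀/π) × [bracket] = (2152/π) × 0.261188 = 178.9 W/m².

Q̄ ≈ 179 W/m²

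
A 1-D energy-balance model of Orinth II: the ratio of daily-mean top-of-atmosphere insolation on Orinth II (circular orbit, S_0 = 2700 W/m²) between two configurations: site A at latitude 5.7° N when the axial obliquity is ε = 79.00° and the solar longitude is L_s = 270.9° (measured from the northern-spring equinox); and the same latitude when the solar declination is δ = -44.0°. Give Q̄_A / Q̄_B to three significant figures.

Q̄_A / Q̄_B ≈ 0.103

— Configuration A (ϕ=+5.7°):
Solar declination: sin δ = sin ε · sin L_s = sin 79.00° × sin 270.9° = -0.98151, so δ = -78.964°.
cos h₀ = −tan(+5.7°) tan(-78.964°) = 0.5118, h₀ = 1.0336 rad.
Bracket: h₀ sin ϕ sin δ + cos ϕ cos δ sin h₀ = 1.0336×0.09932×-0.98151 + 0.99506×0.19143×0.85913 = -0.100759 + 0.163651 = 0.062892.
Q̄ = (S_0/π) × [bracket] = (2700/π) × 0.062892 = 54.052 W/m².
— Configuration B (ϕ=+5.7°):
cos h₀ = −tan(+5.7°) tan(-44.000°) = 0.0964, h₀ = 1.4743 rad.
Bracket: h₀ sin ϕ sin δ + cos ϕ cos δ sin h₀ = 1.4743×0.09932×-0.69466 + 0.99506×0.71934×0.99534 = -0.101717 + 0.712451 = 0.610734.
Q̄ = (S_0/π) × [bracket] = (2700/π) × 0.610734 = 524.89 W/m².
Ratio Q̄_A / Q̄_B = 54.052 / 524.89 = 0.1030.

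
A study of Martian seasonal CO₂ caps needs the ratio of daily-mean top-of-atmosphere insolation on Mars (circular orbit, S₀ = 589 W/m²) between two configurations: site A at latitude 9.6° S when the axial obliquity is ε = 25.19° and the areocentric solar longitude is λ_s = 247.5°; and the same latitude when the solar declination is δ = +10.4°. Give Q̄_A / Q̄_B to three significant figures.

— Configuration A (φ=-9.6°):
sin δ = sin 25.19° × sin 247.5° = -0.39322, so δ = -23.155°.
cos H₀ = −tan(-9.6°) tan(-23.155°) = -0.0723, H₀ = 1.6432 rad.
Bracket: H₀ sin φ sin δ + cos φ cos δ sin H₀ = 1.6432×-0.16677×-0.39322 + 0.98600×0.91944×0.99738 = 0.107757 + 0.904193 = 1.011950.
Q̄ = (S₀/π) × [bracket] = (589/π) × 1.011950 = 189.72 W/m².
— Configuration B (φ=-9.6°):
cos H₀ = −tan(-9.6°) tan(+10.400°) = 0.0310, H₀ = 1.5397 rad.
Bracket: H₀ sin φ sin δ + cos φ cos δ sin H₀ = 1.5397×-0.16677×0.18052 + 0.98600×0.98357×0.99952 = -0.046353 + 0.969335 = 0.922982.
Q̄ = (S₀/π) × [bracket] = (589/π) × 0.922982 = 173.04 W/m².
Ratio Q̄_A / Q̄_B = 189.72 / 173.04 = 1.096.

Q̄_A / Q̄_B ≈ 1.10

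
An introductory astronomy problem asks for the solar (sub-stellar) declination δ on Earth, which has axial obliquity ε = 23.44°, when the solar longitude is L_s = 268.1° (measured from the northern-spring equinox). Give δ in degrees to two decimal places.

sin δ = sin ε · sin L_s = sin 23.44° × sin 268.1° = -0.397570.
δ = arcsin(-0.397570) = -23.43°.

δ = -23.43°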